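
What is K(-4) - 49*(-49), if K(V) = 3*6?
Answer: 2419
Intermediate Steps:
K(V) = 18
K(-4) - 49*(-49) = 18 - 49*(-49) = 18 + 2401 = 2419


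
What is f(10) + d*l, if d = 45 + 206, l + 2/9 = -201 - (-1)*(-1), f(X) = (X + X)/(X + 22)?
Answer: -3654515/72 ≈ -50757.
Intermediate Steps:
f(X) = 2*X/(22 + X) (f(X) = (2*X)/(22 + X) = 2*X/(22 + X))
l = -1820/9 (l = -2/9 + (-201 - (-1)*(-1)) = -2/9 + (-201 - 1*1) = -2/9 + (-201 - 1) = -2/9 - 202 = -1820/9 ≈ -202.22)
d = 251
f(10) + d*l = 2*10/(22 + 10) + 251*(-1820/9) = 2*10/32 - 456820/9 = 2*10*(1/32) - 456820/9 = 5/8 - 456820/9 = -3654515/72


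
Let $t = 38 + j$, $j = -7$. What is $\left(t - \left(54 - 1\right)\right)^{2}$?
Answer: $484$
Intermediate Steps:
$t = 31$ ($t = 38 - 7 = 31$)
$\left(t - \left(54 - 1\right)\right)^{2} = \left(31 - \left(54 - 1\right)\right)^{2} = \left(31 - 53\right)^{2} = \left(-22\right)^{2} = 484$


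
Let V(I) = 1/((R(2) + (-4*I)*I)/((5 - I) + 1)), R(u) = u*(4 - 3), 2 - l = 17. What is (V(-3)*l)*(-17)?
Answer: -135/2 ≈ -67.500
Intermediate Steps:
l = -15 (l = 2 - 1*17 = 2 - 17 = -15)
R(u) = u (R(u) = u*1 = u)
V(I) = (6 - I)/(2 - 4*I²) (V(I) = 1/((2 + (-4*I)*I)/((5 - I) + 1)) = 1/((2 - 4*I²)/(6 - I)) = (6 - I)/(2 - 4*I²))
(V(-3)*l)*(-17) = (((-6 - 3)/(2*(-1 + 2*(-3)²)))*(-15))*(-17) = (((½)*(-9)/(-1 + 2*9))*(-15))*(-17) = (((½)*(-9)/(-1 + 18))*(-15))*(-17) = (((½)*(-9)/17)*(-15))*(-17) = (((½)*(1/17)*(-9))*(-15))*(-17) = -9/34*(-15)*(-17) = (135/34)*(-17) = -135/2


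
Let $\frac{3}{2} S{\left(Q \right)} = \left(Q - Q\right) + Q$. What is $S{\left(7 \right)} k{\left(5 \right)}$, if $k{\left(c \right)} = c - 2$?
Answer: $14$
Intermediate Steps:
$S{\left(Q \right)} = \frac{2 Q}{3}$ ($S{\left(Q \right)} = \frac{2 \left(\left(Q - Q\right) + Q\right)}{3} = \frac{2 \left(0 + Q\right)}{3} = \frac{2 Q}{3}$)
$k{\left(c \right)} = -2 + c$ ($k{\left(c \right)} = c - 2 = -2 + c$)
$S{\left(7 \right)} k{\left(5 \right)} = \frac{2}{3} \cdot 7 \left(-2 + 5\right) = \frac{14}{3} \cdot 3 = 14$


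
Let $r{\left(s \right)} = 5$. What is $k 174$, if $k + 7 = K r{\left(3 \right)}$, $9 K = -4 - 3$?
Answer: $- \frac{5684}{3} \approx -1894.7$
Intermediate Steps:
$K = - \frac{7}{9}$ ($K = \frac{-4 - 3}{9} = \frac{1}{9} \left(-7\right) = - \frac{7}{9} \approx -0.77778$)
$k = - \frac{98}{9}$ ($k = -7 - \frac{35}{9} = - \frac{98}{9} \approx -10.889$)
$k 174 = \left(- \frac{98}{9}\right) 174 = - \frac{5684}{3}$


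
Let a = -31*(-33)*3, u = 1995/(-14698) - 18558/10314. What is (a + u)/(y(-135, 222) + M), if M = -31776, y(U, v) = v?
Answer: -25830680053/265746336516 ≈ -0.097201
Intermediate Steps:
u = -16296773/8421954 (u = 1995*(-1/14698) - 18558*1/10314 = -1995/14698 - 1031/573 = -16296773/8421954 ≈ -1.9350)
a = 3069 (a = 1023*3 = 3069)
(a + u)/(y(-135, 222) + M) = (3069 - 16296773/8421954)/(222 - 31776) = (25830680053/8421954)/(-31554) = (25830680053/8421954)*(-1/31554) = -25830680053/265746336516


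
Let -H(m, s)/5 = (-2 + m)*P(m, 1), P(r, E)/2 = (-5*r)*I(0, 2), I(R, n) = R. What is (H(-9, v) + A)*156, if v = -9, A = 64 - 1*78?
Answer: -2184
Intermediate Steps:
A = -14 (A = 64 - 78 = -14)
P(r, E) = 0 (P(r, E) = 2*(-5*r*0) = 2*0 = 0)
H(m, s) = 0 (H(m, s) = -5*(-2 + m)*0 = -5*0 = 0)
(H(-9, v) + A)*156 = (0 - 14)*156 = -14*156 = -2184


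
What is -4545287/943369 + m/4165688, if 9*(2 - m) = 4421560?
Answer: -87289686633551/17684014152924 ≈ -4.9361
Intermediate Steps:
m = -4421542/9 (m = 2 - ⅑*4421560 = 2 - 4421560/9 = -4421542/9 ≈ -4.9128e+5)
-4545287/943369 + m/4165688 = -4545287/943369 - 4421542/9/4165688 = -4545287*1/943369 - 4421542/9*1/4165688 = -4545287/943369 - 2210771/18745596 = -87289686633551/17684014152924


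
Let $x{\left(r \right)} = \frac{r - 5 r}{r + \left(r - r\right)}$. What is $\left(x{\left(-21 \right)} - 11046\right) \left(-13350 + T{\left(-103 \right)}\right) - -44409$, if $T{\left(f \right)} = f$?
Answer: $148700059$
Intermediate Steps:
$x{\left(r \right)} = -4$ ($x{\left(r \right)} = \frac{\left(-4\right) r}{r + 0} = \frac{\left(-4\right) r}{r} = -4$)
$\left(x{\left(-21 \right)} - 11046\right) \left(-13350 + T{\left(-103 \right)}\right) - -44409 = \left(-4 - 11046\right) \left(-13350 - 103\right) - -44409 = \left(-11050\right) \left(-13453\right) + 44409 = 148655650 + 44409 = 148700059$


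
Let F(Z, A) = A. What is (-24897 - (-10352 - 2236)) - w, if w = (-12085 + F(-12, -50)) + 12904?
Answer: -13078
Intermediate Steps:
w = 769 (w = (-12085 - 50) + 12904 = -12135 + 12904 = 769)
(-24897 - (-10352 - 2236)) - w = (-24897 - (-10352 - 2236)) - 1*769 = (-24897 - 1*(-12588)) - 769 = (-24897 + 12588) - 769 = -12309 - 769 = -13078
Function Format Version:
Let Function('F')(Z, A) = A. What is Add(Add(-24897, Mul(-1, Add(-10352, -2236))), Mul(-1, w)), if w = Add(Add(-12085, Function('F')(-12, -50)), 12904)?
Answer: -13078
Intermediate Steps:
w = 769 (w = Add(Add(-12085, -50), 12904) = Add(-12135, 12904) = 769)
Add(Add(-24897, Mul(-1, Add(-10352, -2236))), Mul(-1, w)) = Add(Add(-24897, Mul(-1, Add(-10352, -2236))), Mul(-1, 769)) = Add(Add(-24897, Mul(-1, -12588)), -769) = Add(Add(-24897, 12588), -769) = Add(-12309, -769) = -13078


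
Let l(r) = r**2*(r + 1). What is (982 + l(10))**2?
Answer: 4334724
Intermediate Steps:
l(r) = r**2*(1 + r)
(982 + l(10))**2 = (982 + 10**2*(1 + 10))**2 = (982 + 100*11)**2 = (982 + 1100)**2 = 2082**2 = 4334724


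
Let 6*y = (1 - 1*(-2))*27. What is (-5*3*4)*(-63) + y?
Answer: 7587/2 ≈ 3793.5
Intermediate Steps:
y = 27/2 (y = ((1 - 1*(-2))*27)/6 = ((1 + 2)*27)/6 = (3*27)/6 = (1/6)*81 = 27/2 ≈ 13.500)
(-5*3*4)*(-63) + y = (-5*3*4)*(-63) + 27/2 = -15*4*(-63) + 27/2 = -60*(-63) + 27/2 = 3780 + 27/2 = 7587/2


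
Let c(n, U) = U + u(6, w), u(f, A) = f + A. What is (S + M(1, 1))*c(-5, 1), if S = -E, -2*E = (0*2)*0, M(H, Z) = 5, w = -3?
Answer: 20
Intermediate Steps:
u(f, A) = A + f
c(n, U) = 3 + U (c(n, U) = U + (-3 + 6) = U + 3 = 3 + U)
E = 0 (E = -0*2*0/2 = -0*0 = -½*0 = 0)
S = 0 (S = -1*0 = 0)
(S + M(1, 1))*c(-5, 1) = (0 + 5)*(3 + 1) = 5*4 = 20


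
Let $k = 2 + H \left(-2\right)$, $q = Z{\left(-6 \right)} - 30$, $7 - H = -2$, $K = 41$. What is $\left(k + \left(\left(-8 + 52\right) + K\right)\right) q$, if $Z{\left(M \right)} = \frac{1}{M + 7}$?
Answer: $-2001$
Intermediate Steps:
$Z{\left(M \right)} = \frac{1}{7 + M}$
$H = 9$ ($H = 7 - -2 = 7 + 2 = 9$)
$q = -29$ ($q = \frac{1}{7 - 6} - 30 = 1^{-1} - 30 = 1 - 30 = -29$)
$k = -16$ ($k = 2 + 9 \left(-2\right) = 2 - 18 = -16$)
$\left(k + \left(\left(-8 + 52\right) + K\right)\right) q = \left(-16 + \left(\left(-8 + 52\right) + 41\right)\right) \left(-29\right) = \left(-16 + \left(44 + 41\right)\right) \left(-29\right) = \left(-16 + 85\right) \left(-29\right) = 69 \left(-29\right) = -2001$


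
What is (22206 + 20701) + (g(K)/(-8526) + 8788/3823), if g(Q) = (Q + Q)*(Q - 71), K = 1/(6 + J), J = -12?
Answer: 3596462033873/83815452 ≈ 42909.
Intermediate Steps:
K = -1/6 (K = 1/(6 - 12) = 1/(-6) = -1/6 ≈ -0.16667)
g(Q) = 2*Q*(-71 + Q) (g(Q) = (2*Q)*(-71 + Q) = 2*Q*(-71 + Q))
(22206 + 20701) + (g(K)/(-8526) + 8788/3823) = (22206 + 20701) + ((2*(-1/6)*(-71 - 1/6))/(-8526) + 8788/3823) = 42907 + ((2*(-1/6)*(-427/6))*(-1/8526) + 8788*(1/3823)) = 42907 + ((427/18)*(-1/8526) + 8788/3823) = 42907 + (-61/21924 + 8788/3823) = 42907 + 192434909/83815452 = 3596462033873/83815452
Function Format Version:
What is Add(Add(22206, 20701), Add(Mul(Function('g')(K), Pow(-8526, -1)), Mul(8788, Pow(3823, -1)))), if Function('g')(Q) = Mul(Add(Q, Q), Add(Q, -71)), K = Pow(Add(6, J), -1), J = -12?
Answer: Rational(3596462033873, 83815452) ≈ 42909.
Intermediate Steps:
K = Rational(-1, 6) (K = Pow(Add(6, -12), -1) = Pow(-6, -1) = Rational(-1, 6) ≈ -0.16667)
Function('g')(Q) = Mul(2, Q, Add(-71, Q)) (Function('g')(Q) = Mul(Mul(2, Q), Add(-71, Q)) = Mul(2, Q, Add(-71, Q)))
Add(Add(22206, 20701), Add(Mul(Function('g')(K), Pow(-8526, -1)), Mul(8788, Pow(3823, -1)))) = Add(Add(22206, 20701), Add(Mul(Mul(2, Rational(-1, 6), Add(-71, Rational(-1, 6))), Pow(-8526, -1)), Mul(8788, Pow(3823, -1)))) = Add(42907, Add(Mul(Mul(2, Rational(-1, 6), Rational(-427, 6)), Rational(-1, 8526)), Mul(8788, Rational(1, 3823)))) = Add(42907, Add(Mul(Rational(427, 18), Rational(-1, 8526)), Rational(8788, 3823))) = Add(42907, Add(Rational(-61, 21924), Rational(8788, 3823))) = Add(42907, Rational(192434909, 83815452)) = Rational(3596462033873, 83815452)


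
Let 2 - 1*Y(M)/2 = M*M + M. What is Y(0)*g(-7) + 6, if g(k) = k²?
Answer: 202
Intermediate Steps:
Y(M) = 4 - 2*M - 2*M² (Y(M) = 4 - 2*(M*M + M) = 4 - 2*(M² + M) = 4 - 2*(M + M²) = 4 + (-2*M - 2*M²) = 4 - 2*M - 2*M²)
Y(0)*g(-7) + 6 = (4 - 2*0 - 2*0²)*(-7)² + 6 = (4 + 0 - 2*0)*49 + 6 = (4 + 0 + 0)*49 + 6 = 4*49 + 6 = 196 + 6 = 202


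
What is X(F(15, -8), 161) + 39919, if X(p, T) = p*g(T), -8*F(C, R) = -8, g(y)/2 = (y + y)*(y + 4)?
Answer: 146179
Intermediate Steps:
g(y) = 4*y*(4 + y) (g(y) = 2*((y + y)*(y + 4)) = 2*((2*y)*(4 + y)) = 2*(2*y*(4 + y)) = 4*y*(4 + y))
F(C, R) = 1 (F(C, R) = -⅛*(-8) = 1)
X(p, T) = 4*T*p*(4 + T) (X(p, T) = p*(4*T*(4 + T)) = 4*T*p*(4 + T))
X(F(15, -8), 161) + 39919 = 4*161*1*(4 + 161) + 39919 = 4*161*1*165 + 39919 = 106260 + 39919 = 146179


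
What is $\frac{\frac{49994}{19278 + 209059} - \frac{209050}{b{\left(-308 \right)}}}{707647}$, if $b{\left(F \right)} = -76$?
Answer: $\frac{23868824697}{6140115735482} \approx 0.0038874$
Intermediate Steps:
$\frac{\frac{49994}{19278 + 209059} - \frac{209050}{b{\left(-308 \right)}}}{707647} = \frac{\frac{49994}{19278 + 209059} - \frac{209050}{-76}}{707647} = \left(\frac{49994}{228337} - - \frac{104525}{38}\right) \frac{1}{707647} = \left(49994 \cdot \frac{1}{228337} + \frac{104525}{38}\right) \frac{1}{707647} = \left(\frac{49994}{228337} + \frac{104525}{38}\right) \frac{1}{707647} = \frac{23868824697}{8676806} \cdot \frac{1}{707647} = \frac{23868824697}{6140115735482}$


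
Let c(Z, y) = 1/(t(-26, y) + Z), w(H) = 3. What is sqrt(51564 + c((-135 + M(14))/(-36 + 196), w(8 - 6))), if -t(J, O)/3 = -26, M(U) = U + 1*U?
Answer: 2*sqrt(1973498238859)/12373 ≈ 227.08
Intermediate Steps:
M(U) = 2*U (M(U) = U + U = 2*U)
t(J, O) = 78 (t(J, O) = -3*(-26) = 78)
c(Z, y) = 1/(78 + Z)
sqrt(51564 + c((-135 + M(14))/(-36 + 196), w(8 - 6))) = sqrt(51564 + 1/(78 + (-135 + 2*14)/(-36 + 196))) = sqrt(51564 + 1/(78 + (-135 + 28)/160)) = sqrt(51564 + 1/(78 - 107*1/160)) = sqrt(51564 + 1/(78 - 107/160)) = sqrt(51564 + 1/(12373/160)) = sqrt(51564 + 160/12373) = sqrt(638001532/12373) = 2*sqrt(1973498238859)/12373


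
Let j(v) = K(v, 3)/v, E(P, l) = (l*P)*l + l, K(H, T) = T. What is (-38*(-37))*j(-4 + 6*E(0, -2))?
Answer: -2109/8 ≈ -263.63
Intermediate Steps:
E(P, l) = l + P*l**2 (E(P, l) = (P*l)*l + l = P*l**2 + l = l + P*l**2)
j(v) = 3/v
(-38*(-37))*j(-4 + 6*E(0, -2)) = (-38*(-37))*(3/(-4 + 6*(-2*(1 + 0*(-2))))) = 1406*(3/(-4 + 6*(-2*(1 + 0)))) = 1406*(3/(-4 + 6*(-2*1))) = 1406*(3/(-4 + 6*(-2))) = 1406*(3/(-4 - 12)) = 1406*(3/(-16)) = 1406*(3*(-1/16)) = 1406*(-3/16) = -2109/8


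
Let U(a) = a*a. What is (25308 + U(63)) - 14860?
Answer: 14417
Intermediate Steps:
U(a) = a²
(25308 + U(63)) - 14860 = (25308 + 63²) - 14860 = (25308 + 3969) - 14860 = 29277 - 14860 = 14417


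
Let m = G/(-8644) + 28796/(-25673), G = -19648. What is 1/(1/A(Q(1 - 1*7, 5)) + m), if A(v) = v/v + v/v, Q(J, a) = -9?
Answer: 110958706/183234593 ≈ 0.60556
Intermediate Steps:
A(v) = 2 (A(v) = 1 + 1 = 2)
m = 63877620/55479353 (m = -19648/(-8644) + 28796/(-25673) = -19648*(-1/8644) + 28796*(-1/25673) = 4912/2161 - 28796/25673 = 63877620/55479353 ≈ 1.1514)
1/(1/A(Q(1 - 1*7, 5)) + m) = 1/(1/2 + 63877620/55479353) = 1/(183234593/110958706) = 110958706/183234593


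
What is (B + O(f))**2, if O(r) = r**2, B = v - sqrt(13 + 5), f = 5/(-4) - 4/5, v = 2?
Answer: 9035361/160000 - 7443*sqrt(2)/200 ≈ 3.8410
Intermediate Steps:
f = -41/20 (f = 5*(-1/4) - 4*1/5 = -5/4 - 4/5 = -41/20 ≈ -2.0500)
B = 2 - 3*sqrt(2) (B = 2 - sqrt(13 + 5) = 2 - sqrt(18) = 2 - 3*sqrt(2) ≈ -2.2426)
(B + O(f))**2 = ((2 - 3*sqrt(2)) + (-41/20)**2)**2 = ((2 - 3*sqrt(2)) + 1681/400)**2 = (2481/400 - 3*sqrt(2))**2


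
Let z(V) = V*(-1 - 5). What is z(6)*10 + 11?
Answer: -349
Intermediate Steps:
z(V) = -6*V (z(V) = V*(-6) = -6*V)
z(6)*10 + 11 = -6*6*10 + 11 = -36*10 + 11 = -360 + 11 = -349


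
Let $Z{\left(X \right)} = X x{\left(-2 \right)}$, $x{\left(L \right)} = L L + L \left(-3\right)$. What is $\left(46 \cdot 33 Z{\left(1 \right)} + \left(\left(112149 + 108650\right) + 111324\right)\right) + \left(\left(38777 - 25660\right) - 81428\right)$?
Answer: $278992$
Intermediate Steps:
$x{\left(L \right)} = L^{2} - 3 L$
$Z{\left(X \right)} = 10 X$ ($Z{\left(X \right)} = X \left(- 2 \left(-3 - 2\right)\right) = X \left(\left(-2\right) \left(-5\right)\right) = X 10 = 10 X$)
$\left(46 \cdot 33 Z{\left(1 \right)} + \left(\left(112149 + 108650\right) + 111324\right)\right) + \left(\left(38777 - 25660\right) - 81428\right) = \left(46 \cdot 33 \cdot 10 \cdot 1 + \left(\left(112149 + 108650\right) + 111324\right)\right) + \left(\left(38777 - 25660\right) - 81428\right) = \left(1518 \cdot 10 + \left(220799 + 111324\right)\right) + \left(13117 - 81428\right) = \left(15180 + 332123\right) - 68311 = 347303 - 68311 = 278992$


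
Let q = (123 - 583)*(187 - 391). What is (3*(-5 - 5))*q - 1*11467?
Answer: -2826667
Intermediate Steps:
q = 93840 (q = -460*(-204) = 93840)
(3*(-5 - 5))*q - 1*11467 = (3*(-5 - 5))*93840 - 1*11467 = (3*(-10))*93840 - 11467 = -30*93840 - 11467 = -2815200 - 11467 = -2826667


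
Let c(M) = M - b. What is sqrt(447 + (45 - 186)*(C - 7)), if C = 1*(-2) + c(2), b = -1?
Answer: sqrt(1293) ≈ 35.958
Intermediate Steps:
c(M) = 1 + M (c(M) = M - 1*(-1) = M + 1 = 1 + M)
C = 1 (C = 1*(-2) + (1 + 2) = -2 + 3 = 1)
sqrt(447 + (45 - 186)*(C - 7)) = sqrt(447 + (45 - 186)*(1 - 7)) = sqrt(447 - 141*(-6)) = sqrt(447 + 846) = sqrt(1293)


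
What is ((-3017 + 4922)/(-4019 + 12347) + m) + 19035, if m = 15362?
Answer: 95486707/2776 ≈ 34397.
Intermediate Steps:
((-3017 + 4922)/(-4019 + 12347) + m) + 19035 = ((-3017 + 4922)/(-4019 + 12347) + 15362) + 19035 = (1905/8328 + 15362) + 19035 = (1905*(1/8328) + 15362) + 19035 = (635/2776 + 15362) + 19035 = 42645547/2776 + 19035 = 95486707/2776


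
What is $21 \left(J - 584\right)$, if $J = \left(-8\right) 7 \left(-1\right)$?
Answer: $-11088$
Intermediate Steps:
$J = 56$ ($J = \left(-56\right) \left(-1\right) = 56$)
$21 \left(J - 584\right) = 21 \left(56 - 584\right) = 21 \left(-528\right) = -11088$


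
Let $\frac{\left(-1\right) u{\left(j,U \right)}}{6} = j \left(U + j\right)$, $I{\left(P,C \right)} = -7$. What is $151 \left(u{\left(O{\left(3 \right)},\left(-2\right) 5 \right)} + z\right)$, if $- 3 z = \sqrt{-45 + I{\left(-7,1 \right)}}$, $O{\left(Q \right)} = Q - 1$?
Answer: $14496 - \frac{302 i \sqrt{13}}{3} \approx 14496.0 - 362.96 i$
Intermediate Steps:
$O{\left(Q \right)} = -1 + Q$
$z = - \frac{2 i \sqrt{13}}{3}$ ($z = - \frac{\sqrt{-45 - 7}}{3} = - \frac{\sqrt{-52}}{3} = - \frac{2 i \sqrt{13}}{3} \approx - 2.4037 i$)
$u{\left(j,U \right)} = - 6 j \left(U + j\right)$
$151 \left(u{\left(O{\left(3 \right)},\left(-2\right) 5 \right)} + z\right) = 151 \left(- 6 \left(-1 + 3\right) \left(\left(-2\right) 5 + \left(-1 + 3\right)\right) - \frac{2 i \sqrt{13}}{3}\right) = 151 \left(\left(-6\right) 2 \left(-10 + 2\right) - \frac{2 i \sqrt{13}}{3}\right) = 151 \left(\left(-6\right) 2 \left(-8\right) - \frac{2 i \sqrt{13}}{3}\right) = 151 \left(96 - \frac{2 i \sqrt{13}}{3}\right) = 14496 - \frac{302 i \sqrt{13}}{3}$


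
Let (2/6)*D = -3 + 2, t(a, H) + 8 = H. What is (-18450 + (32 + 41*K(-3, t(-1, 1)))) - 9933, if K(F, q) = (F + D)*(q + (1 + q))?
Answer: -25153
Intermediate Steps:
t(a, H) = -8 + H
D = -3 (D = 3*(-3 + 2) = 3*(-1) = -3)
K(F, q) = (1 + 2*q)*(-3 + F) (K(F, q) = (F - 3)*(q + (1 + q)) = (-3 + F)*(1 + 2*q) = (1 + 2*q)*(-3 + F))
(-18450 + (32 + 41*K(-3, t(-1, 1)))) - 9933 = (-18450 + (32 + 41*(-3 - 3 - 6*(-8 + 1) + 2*(-3)*(-8 + 1)))) - 9933 = (-18450 + (32 + 41*(-3 - 3 - 6*(-7) + 2*(-3)*(-7)))) - 9933 = (-18450 + (32 + 41*(-3 - 3 + 42 + 42))) - 9933 = (-18450 + (32 + 41*78)) - 9933 = (-18450 + (32 + 3198)) - 9933 = (-18450 + 3230) - 9933 = -15220 - 9933 = -25153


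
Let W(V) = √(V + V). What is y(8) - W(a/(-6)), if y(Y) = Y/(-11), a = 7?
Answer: -8/11 - I*√21/3 ≈ -0.72727 - 1.5275*I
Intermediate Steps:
y(Y) = -Y/11 (y(Y) = Y*(-1/11) = -Y/11)
W(V) = √2*√V (W(V) = √(2*V) = √2*√V)
y(8) - W(a/(-6)) = -1/11*8 - √2*√(7/(-6)) = -8/11 - √2*√(7*(-⅙)) = -8/11 - √2*√(-7/6) = -8/11 - √2*I*√42/6 = -8/11 - I*√21/3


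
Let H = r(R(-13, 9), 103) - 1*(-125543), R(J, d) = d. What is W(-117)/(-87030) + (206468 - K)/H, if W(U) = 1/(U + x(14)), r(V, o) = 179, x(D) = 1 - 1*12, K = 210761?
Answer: -23911603699/700261482240 ≈ -0.034147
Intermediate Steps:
x(D) = -11 (x(D) = 1 - 12 = -11)
W(U) = 1/(-11 + U) (W(U) = 1/(U - 11) = 1/(-11 + U))
H = 125722 (H = 179 - 1*(-125543) = 179 + 125543 = 125722)
W(-117)/(-87030) + (206468 - K)/H = 1/(-11 - 117*(-87030)) + (206468 - 1*210761)/125722 = -1/87030/(-128) + (206468 - 210761)*(1/125722) = -1/128*(-1/87030) - 4293*1/125722 = 1/11139840 - 4293/125722 = -23911603699/700261482240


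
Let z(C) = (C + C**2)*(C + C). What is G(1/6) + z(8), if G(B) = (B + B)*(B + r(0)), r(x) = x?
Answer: 20737/18 ≈ 1152.1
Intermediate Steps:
z(C) = 2*C*(C + C**2) (z(C) = (C + C**2)*(2*C) = 2*C*(C + C**2))
G(B) = 2*B**2 (G(B) = (B + B)*(B + 0) = (2*B)*B = 2*B**2)
G(1/6) + z(8) = 2*(1/6)**2 + 2*8**2*(1 + 8) = 2*(1/6)**2 + 2*64*9 = 2*(1/36) + 1152 = 1/18 + 1152 = 20737/18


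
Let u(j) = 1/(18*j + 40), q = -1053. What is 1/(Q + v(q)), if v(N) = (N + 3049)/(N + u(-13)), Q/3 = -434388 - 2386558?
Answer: -204283/1728814322378 ≈ -1.1816e-7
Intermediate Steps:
Q = -8462838 (Q = 3*(-434388 - 2386558) = 3*(-2820946) = -8462838)
u(j) = 1/(40 + 18*j)
v(N) = (3049 + N)/(-1/194 + N) (v(N) = (N + 3049)/(N + 1/(2*(20 + 9*(-13)))) = (3049 + N)/(N + 1/(2*(20 - 117))) = (3049 + N)/(N + (½)/(-97)) = (3049 + N)/(N + (½)*(-1/97)) = (3049 + N)/(N - 1/194) = (3049 + N)/(-1/194 + N))
1/(Q + v(q)) = 1/(-8462838 + 194*(3049 - 1053)/(-1 + 194*(-1053))) = 1/(-8462838 + 194*1996/(-1 - 204282)) = 1/(-8462838 + 194*1996/(-204283)) = 1/(-8462838 + 194*(-1/204283)*1996) = 1/(-8462838 - 387224/204283) = 1/(-1728814322378/204283) = -204283/1728814322378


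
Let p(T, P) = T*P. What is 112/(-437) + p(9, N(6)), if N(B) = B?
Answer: 23486/437 ≈ 53.744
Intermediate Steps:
p(T, P) = P*T
112/(-437) + p(9, N(6)) = 112/(-437) + 6*9 = -1/437*112 + 54 = -112/437 + 54 = 23486/437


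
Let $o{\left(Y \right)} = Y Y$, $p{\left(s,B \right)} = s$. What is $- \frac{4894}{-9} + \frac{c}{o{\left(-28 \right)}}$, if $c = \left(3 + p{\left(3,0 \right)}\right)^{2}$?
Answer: $\frac{959305}{1764} \approx 543.82$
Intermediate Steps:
$o{\left(Y \right)} = Y^{2}$
$c = 36$ ($c = \left(3 + 3\right)^{2} = 6^{2} = 36$)
$- \frac{4894}{-9} + \frac{c}{o{\left(-28 \right)}} = - \frac{4894}{-9} + \frac{36}{\left(-28\right)^{2}} = \left(-4894\right) \left(- \frac{1}{9}\right) + \frac{36}{784} = \frac{4894}{9} + 36 \cdot \frac{1}{784} = \frac{4894}{9} + \frac{9}{196} = \frac{959305}{1764}$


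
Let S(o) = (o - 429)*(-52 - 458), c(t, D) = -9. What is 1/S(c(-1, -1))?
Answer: 1/223380 ≈ 4.4767e-6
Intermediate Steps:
S(o) = 218790 - 510*o (S(o) = (-429 + o)*(-510) = 218790 - 510*o)
1/S(c(-1, -1)) = 1/(218790 - 510*(-9)) = 1/(218790 + 4590) = 1/223380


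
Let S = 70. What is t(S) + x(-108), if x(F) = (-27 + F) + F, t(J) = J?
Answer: -173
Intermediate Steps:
x(F) = -27 + 2*F
t(S) + x(-108) = 70 + (-27 + 2*(-108)) = 70 + (-27 - 216) = 70 - 243 = -173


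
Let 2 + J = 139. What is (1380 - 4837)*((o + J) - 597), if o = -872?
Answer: 4604724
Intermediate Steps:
J = 137 (J = -2 + 139 = 137)
(1380 - 4837)*((o + J) - 597) = (1380 - 4837)*((-872 + 137) - 597) = -3457*(-735 - 597) = -3457*(-1332) = 4604724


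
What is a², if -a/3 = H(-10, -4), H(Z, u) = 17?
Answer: 2601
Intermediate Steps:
a = -51 (a = -3*17 = -51)
a² = (-51)² = 2601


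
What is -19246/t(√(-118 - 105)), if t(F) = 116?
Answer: -9623/58 ≈ -165.91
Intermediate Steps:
-19246/t(√(-118 - 105)) = -19246/116 = -19246*1/116 = -9623/58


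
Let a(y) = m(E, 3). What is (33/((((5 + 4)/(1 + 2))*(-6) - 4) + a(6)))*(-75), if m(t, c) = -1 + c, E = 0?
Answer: 495/4 ≈ 123.75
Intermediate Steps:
a(y) = 2 (a(y) = -1 + 3 = 2)
(33/((((5 + 4)/(1 + 2))*(-6) - 4) + a(6)))*(-75) = (33/((((5 + 4)/(1 + 2))*(-6) - 4) + 2))*(-75) = (33/(((9/3)*(-6) - 4) + 2))*(-75) = (33/(((9*(⅓))*(-6) - 4) + 2))*(-75) = (33/((3*(-6) - 4) + 2))*(-75) = (33/((-18 - 4) + 2))*(-75) = (33/(-22 + 2))*(-75) = (33/(-20))*(-75) = -1/20*33*(-75) = -33/20*(-75) = 495/4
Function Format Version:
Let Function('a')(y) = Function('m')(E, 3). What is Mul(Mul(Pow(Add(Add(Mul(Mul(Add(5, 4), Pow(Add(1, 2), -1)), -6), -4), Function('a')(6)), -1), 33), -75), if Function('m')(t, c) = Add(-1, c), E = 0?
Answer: Rational(495, 4) ≈ 123.75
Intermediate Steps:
Function('a')(y) = 2 (Function('a')(y) = Add(-1, 3) = 2)
Mul(Mul(Pow(Add(Add(Mul(Mul(Add(5, 4), Pow(Add(1, 2), -1)), -6), -4), Function('a')(6)), -1), 33), -75) = Mul(Mul(Pow(Add(Add(Mul(Mul(Add(5, 4), Pow(Add(1, 2), -1)), -6), -4), 2), -1), 33), -75) = Mul(Mul(Pow(Add(Add(Mul(Mul(9, Pow(3, -1)), -6), -4), 2), -1), 33), -75) = Mul(Mul(Pow(Add(Add(Mul(Mul(9, Rational(1, 3)), -6), -4), 2), -1), 33), -75) = Mul(Mul(Pow(Add(Add(Mul(3, -6), -4), 2), -1), 33), -75) = Mul(Mul(Pow(Add(Add(-18, -4), 2), -1), 33), -75) = Mul(Mul(Pow(Add(-22, 2), -1), 33), -75) = Mul(Mul(Pow(-20, -1), 33), -75) = Mul(Mul(Rational(-1, 20), 33), -75) = Mul(Rational(-33, 20), -75) = Rational(495, 4)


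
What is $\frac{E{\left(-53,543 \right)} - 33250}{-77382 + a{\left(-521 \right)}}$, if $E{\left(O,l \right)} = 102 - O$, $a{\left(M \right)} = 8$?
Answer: $\frac{33095}{77374} \approx 0.42773$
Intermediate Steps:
$\frac{E{\left(-53,543 \right)} - 33250}{-77382 + a{\left(-521 \right)}} = \frac{\left(102 - -53\right) - 33250}{-77382 + 8} = \frac{\left(102 + 53\right) - 33250}{-77374} = \left(155 - 33250\right) \left(- \frac{1}{77374}\right) = \left(-33095\right) \left(- \frac{1}{77374}\right) = \frac{33095}{77374}$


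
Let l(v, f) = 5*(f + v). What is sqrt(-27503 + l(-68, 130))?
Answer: I*sqrt(27193) ≈ 164.9*I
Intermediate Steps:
l(v, f) = 5*f + 5*v
sqrt(-27503 + l(-68, 130)) = sqrt(-27503 + (5*130 + 5*(-68))) = sqrt(-27503 + (650 - 340)) = sqrt(-27503 + 310) = sqrt(-27193) = I*sqrt(27193)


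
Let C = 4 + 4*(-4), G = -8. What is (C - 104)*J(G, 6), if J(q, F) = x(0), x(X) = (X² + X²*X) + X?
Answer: 0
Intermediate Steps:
x(X) = X + X² + X³ (x(X) = (X² + X³) + X = X + X² + X³)
J(q, F) = 0 (J(q, F) = 0*(1 + 0 + 0²) = 0*(1 + 0 + 0) = 0*1 = 0)
C = -12 (C = 4 - 16 = -12)
(C - 104)*J(G, 6) = (-12 - 104)*0 = -116*0 = 0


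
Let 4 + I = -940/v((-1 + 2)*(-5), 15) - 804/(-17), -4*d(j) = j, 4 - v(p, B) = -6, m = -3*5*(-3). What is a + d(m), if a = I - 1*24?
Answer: -5845/68 ≈ -85.956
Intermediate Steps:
m = 45 (m = -15*(-3) = 45)
v(p, B) = 10 (v(p, B) = 4 - 1*(-6) = 4 + 6 = 10)
d(j) = -j/4
I = -862/17 (I = -4 + (-940/10 - 804/(-17)) = -4 + (-940*1/10 - 804*(-1/17)) = -4 + (-94 + 804/17) = -4 - 794/17 = -862/17 ≈ -50.706)
a = -1270/17 (a = -862/17 - 1*24 = -862/17 - 24 = -1270/17 ≈ -74.706)
a + d(m) = -1270/17 - 1/4*45 = -1270/17 - 45/4 = -5845/68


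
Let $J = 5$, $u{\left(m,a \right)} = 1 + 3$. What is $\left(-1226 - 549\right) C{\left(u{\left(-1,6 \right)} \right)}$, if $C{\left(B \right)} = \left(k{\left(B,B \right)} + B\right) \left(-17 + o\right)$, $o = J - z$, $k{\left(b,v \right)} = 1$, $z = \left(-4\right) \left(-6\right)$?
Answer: $319500$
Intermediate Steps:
$u{\left(m,a \right)} = 4$
$z = 24$
$o = -19$ ($o = 5 - 24 = -19$)
$C{\left(B \right)} = -36 - 36 B$ ($C{\left(B \right)} = \left(1 + B\right) \left(-17 - 19\right) = \left(1 + B\right) \left(-36\right) = -36 - 36 B$)
$\left(-1226 - 549\right) C{\left(u{\left(-1,6 \right)} \right)} = \left(-1226 - 549\right) \left(-36 - 144\right) = - 1775 \left(-36 - 144\right) = \left(-1775\right) \left(-180\right) = 319500$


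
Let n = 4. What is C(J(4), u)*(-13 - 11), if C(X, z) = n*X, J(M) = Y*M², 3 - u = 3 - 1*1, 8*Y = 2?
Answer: -384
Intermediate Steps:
Y = ¼ (Y = (⅛)*2 = ¼ ≈ 0.25000)
u = 1 (u = 3 - (3 - 1*1) = 3 - (3 - 1) = 3 - 1*2 = 3 - 2 = 1)
J(M) = M²/4
C(X, z) = 4*X
C(J(4), u)*(-13 - 11) = (4*((¼)*4²))*(-13 - 11) = (4*((¼)*16))*(-24) = (4*4)*(-24) = 16*(-24) = -384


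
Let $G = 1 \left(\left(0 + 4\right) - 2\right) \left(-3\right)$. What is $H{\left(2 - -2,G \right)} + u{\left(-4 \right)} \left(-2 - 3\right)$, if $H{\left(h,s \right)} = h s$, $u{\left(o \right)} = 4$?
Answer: $-44$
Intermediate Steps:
$G = -6$ ($G = 1 \left(4 - 2\right) \left(-3\right) = 1 \cdot 2 \left(-3\right) = 1 \left(-6\right) = -6$)
$H{\left(2 - -2,G \right)} + u{\left(-4 \right)} \left(-2 - 3\right) = \left(2 - -2\right) \left(-6\right) + 4 \left(-2 - 3\right) = \left(2 + 2\right) \left(-6\right) + 4 \left(-5\right) = 4 \left(-6\right) - 20 = -24 - 20 = -44$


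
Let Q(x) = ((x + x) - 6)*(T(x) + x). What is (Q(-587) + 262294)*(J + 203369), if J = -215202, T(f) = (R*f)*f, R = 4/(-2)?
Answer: -9633692516402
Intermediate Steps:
R = -2 (R = 4*(-1/2) = -2)
T(f) = -2*f**2 (T(f) = (-2*f)*f = -2*f**2)
Q(x) = (-6 + 2*x)*(x - 2*x**2) (Q(x) = ((x + x) - 6)*(-2*x**2 + x) = (2*x - 6)*(x - 2*x**2) = (-6 + 2*x)*(x - 2*x**2))
(Q(-587) + 262294)*(J + 203369) = (2*(-587)*(-3 - 2*(-587)**2 + 7*(-587)) + 262294)*(-215202 + 203369) = (2*(-587)*(-3 - 2*344569 - 4109) + 262294)*(-11833) = (2*(-587)*(-3 - 689138 - 4109) + 262294)*(-11833) = (2*(-587)*(-693250) + 262294)*(-11833) = (813875500 + 262294)*(-11833) = 814137794*(-11833) = -9633692516402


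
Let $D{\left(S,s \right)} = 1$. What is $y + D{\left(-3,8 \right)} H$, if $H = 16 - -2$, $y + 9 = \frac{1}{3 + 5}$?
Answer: $\frac{73}{8} \approx 9.125$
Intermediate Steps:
$y = - \frac{71}{8}$ ($y = -9 + \frac{1}{3 + 5} = -9 + \frac{1}{8} = - \frac{71}{8} \approx -8.875$)
$H = 18$ ($H = 16 + 2 = 18$)
$y + D{\left(-3,8 \right)} H = - \frac{71}{8} + 1 \cdot 18 = - \frac{71}{8} + 18 = \frac{73}{8}$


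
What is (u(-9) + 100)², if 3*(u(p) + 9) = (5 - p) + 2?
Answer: 83521/9 ≈ 9280.1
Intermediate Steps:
u(p) = -20/3 - p/3 (u(p) = -9 + ((5 - p) + 2)/3 = -9 + (7 - p)/3 = -9 + (7/3 - p/3) = -20/3 - p/3)
(u(-9) + 100)² = ((-20/3 - ⅓*(-9)) + 100)² = ((-20/3 + 3) + 100)² = (-11/3 + 100)² = (289/3)² = 83521/9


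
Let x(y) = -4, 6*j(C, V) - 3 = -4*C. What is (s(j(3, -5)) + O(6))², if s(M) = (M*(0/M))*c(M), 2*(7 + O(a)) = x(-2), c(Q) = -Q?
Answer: 81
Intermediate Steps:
j(C, V) = ½ - 2*C/3 (j(C, V) = ½ + (-4*C)/6 = ½ - 2*C/3)
O(a) = -9 (O(a) = -7 + (½)*(-4) = -7 - 2 = -9)
s(M) = 0 (s(M) = (M*(0/M))*(-M) = (M*0)*(-M) = 0*(-M) = 0)
(s(j(3, -5)) + O(6))² = (0 - 9)² = (-9)² = 81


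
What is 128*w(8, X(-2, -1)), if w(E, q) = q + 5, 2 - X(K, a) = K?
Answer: 1152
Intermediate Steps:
X(K, a) = 2 - K
w(E, q) = 5 + q
128*w(8, X(-2, -1)) = 128*(5 + (2 - 1*(-2))) = 128*(5 + (2 + 2)) = 128*(5 + 4) = 128*9 = 1152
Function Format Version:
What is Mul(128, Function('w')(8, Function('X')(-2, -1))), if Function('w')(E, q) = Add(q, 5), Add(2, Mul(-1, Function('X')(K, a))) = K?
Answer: 1152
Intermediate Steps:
Function('X')(K, a) = Add(2, Mul(-1, K))
Function('w')(E, q) = Add(5, q)
Mul(128, Function('w')(8, Function('X')(-2, -1))) = Mul(128, Add(5, Add(2, Mul(-1, -2)))) = Mul(128, Add(5, Add(2, 2))) = Mul(128, Add(5, 4)) = Mul(128, 9) = 1152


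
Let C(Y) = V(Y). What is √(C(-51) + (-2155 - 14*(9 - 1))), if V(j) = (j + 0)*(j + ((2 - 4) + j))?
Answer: √3037 ≈ 55.109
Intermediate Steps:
V(j) = j*(-2 + 2*j) (V(j) = j*(j + (-2 + j)) = j*(-2 + 2*j))
C(Y) = 2*Y*(-1 + Y)
√(C(-51) + (-2155 - 14*(9 - 1))) = √(2*(-51)*(-1 - 51) + (-2155 - 14*(9 - 1))) = √(2*(-51)*(-52) + (-2155 - 14*8)) = √(5304 + (-2155 - 112)) = √(5304 - 2267) = √3037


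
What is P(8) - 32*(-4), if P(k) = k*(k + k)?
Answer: 256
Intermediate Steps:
P(k) = 2*k**2 (P(k) = k*(2*k) = 2*k**2)
P(8) - 32*(-4) = 2*8**2 - 32*(-4) = 2*64 + 128 = 128 + 128 = 256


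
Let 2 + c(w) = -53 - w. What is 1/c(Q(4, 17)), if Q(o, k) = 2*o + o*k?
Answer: -1/131 ≈ -0.0076336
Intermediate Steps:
Q(o, k) = 2*o + k*o
c(w) = -55 - w (c(w) = -2 + (-53 - w) = -55 - w)
1/c(Q(4, 17)) = 1/(-55 - 4*(2 + 17)) = 1/(-55 - 4*19) = 1/(-55 - 1*76) = 1/(-55 - 76) = 1/(-131) = -1/131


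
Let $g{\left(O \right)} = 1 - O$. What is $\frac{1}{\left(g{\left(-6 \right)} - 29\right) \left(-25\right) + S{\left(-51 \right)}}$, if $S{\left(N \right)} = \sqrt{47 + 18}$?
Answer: $\frac{110}{60487} - \frac{\sqrt{65}}{302435} \approx 0.0017919$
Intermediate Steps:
$S{\left(N \right)} = \sqrt{65}$
$\frac{1}{\left(g{\left(-6 \right)} - 29\right) \left(-25\right) + S{\left(-51 \right)}} = \frac{1}{\left(\left(1 - -6\right) - 29\right) \left(-25\right) + \sqrt{65}} = \frac{1}{\left(\left(1 + 6\right) - 29\right) \left(-25\right) + \sqrt{65}} = \frac{1}{\left(7 - 29\right) \left(-25\right) + \sqrt{65}} = \frac{1}{\left(-22\right) \left(-25\right) + \sqrt{65}} = \frac{1}{550 + \sqrt{65}}$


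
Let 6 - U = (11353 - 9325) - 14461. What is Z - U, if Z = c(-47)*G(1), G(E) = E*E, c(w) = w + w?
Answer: -12533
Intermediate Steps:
c(w) = 2*w
G(E) = E**2
U = 12439 (U = 6 - ((11353 - 9325) - 14461) = 6 - (2028 - 14461) = 6 - 1*(-12433) = 6 + 12433 = 12439)
Z = -94 (Z = (2*(-47))*1**2 = -94*1 = -94)
Z - U = -94 - 1*12439 = -94 - 12439 = -12533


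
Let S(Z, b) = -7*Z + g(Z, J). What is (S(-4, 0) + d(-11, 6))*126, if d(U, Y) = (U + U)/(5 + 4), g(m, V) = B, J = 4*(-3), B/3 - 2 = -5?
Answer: 2086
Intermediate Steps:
B = -9 (B = 6 + 3*(-5) = 6 - 15 = -9)
J = -12
g(m, V) = -9
d(U, Y) = 2*U/9 (d(U, Y) = (2*U)/9 = (2*U)*(⅑) = 2*U/9)
S(Z, b) = -9 - 7*Z (S(Z, b) = -7*Z - 9 = -9 - 7*Z)
(S(-4, 0) + d(-11, 6))*126 = ((-9 - 7*(-4)) + (2/9)*(-11))*126 = ((-9 + 28) - 22/9)*126 = (19 - 22/9)*126 = (149/9)*126 = 2086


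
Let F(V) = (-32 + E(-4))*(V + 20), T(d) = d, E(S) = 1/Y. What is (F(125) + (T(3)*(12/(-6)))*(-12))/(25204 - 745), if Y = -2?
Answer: -9281/48918 ≈ -0.18973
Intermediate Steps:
E(S) = -1/2 (E(S) = 1/(-2) = -1/2)
F(V) = -650 - 65*V/2 (F(V) = (-32 - 1/2)*(V + 20) = -65*(20 + V)/2 = -650 - 65*V/2)
(F(125) + (T(3)*(12/(-6)))*(-12))/(25204 - 745) = ((-650 - 65/2*125) + (3*(12/(-6)))*(-12))/(25204 - 745) = ((-650 - 8125/2) + (3*(12*(-1/6)))*(-12))/24459 = (-9425/2 + (3*(-2))*(-12))*(1/24459) = (-9425/2 - 6*(-12))*(1/24459) = (-9425/2 + 72)*(1/24459) = -9281/2*1/24459 = -9281/48918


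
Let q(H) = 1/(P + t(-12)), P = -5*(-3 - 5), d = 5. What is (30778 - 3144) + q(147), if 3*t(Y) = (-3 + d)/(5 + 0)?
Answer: 16635683/602 ≈ 27634.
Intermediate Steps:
t(Y) = 2/15 (t(Y) = ((-3 + 5)/(5 + 0))/3 = (2/5)/3 = (2*(1/5))/3 = (1/3)*(2/5) = 2/15)
P = 40 (P = -5*(-8) = 40)
q(H) = 15/602 (q(H) = 1/(40 + 2/15) = 1/(602/15) = 15/602)
(30778 - 3144) + q(147) = (30778 - 3144) + 15/602 = 27634 + 15/602 = 16635683/602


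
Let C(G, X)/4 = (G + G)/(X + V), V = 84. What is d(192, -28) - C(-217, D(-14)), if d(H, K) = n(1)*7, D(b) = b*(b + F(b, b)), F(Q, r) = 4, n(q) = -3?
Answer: -53/4 ≈ -13.250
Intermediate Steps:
D(b) = b*(4 + b) (D(b) = b*(b + 4) = b*(4 + b))
C(G, X) = 8*G/(84 + X) (C(G, X) = 4*((G + G)/(X + 84)) = 4*((2*G)/(84 + X)) = 4*(2*G/(84 + X)) = 8*G/(84 + X))
d(H, K) = -21 (d(H, K) = -3*7 = -21)
d(192, -28) - C(-217, D(-14)) = -21 - 8*(-217)/(84 - 14*(4 - 14)) = -21 - 8*(-217)/(84 - 14*(-10)) = -21 - 8*(-217)/(84 + 140) = -21 - 8*(-217)/224 = -21 - 1*(-31/4) = -21 + 31/4 = -53/4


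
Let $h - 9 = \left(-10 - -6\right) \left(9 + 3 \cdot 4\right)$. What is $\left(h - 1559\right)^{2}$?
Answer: $2669956$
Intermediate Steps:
$h = -75$ ($h = 9 + \left(-10 - -6\right) \left(9 + 3 \cdot 4\right) = 9 + \left(-10 + 6\right) \left(9 + 12\right) = 9 - 84 = -75$)
$\left(h - 1559\right)^{2} = \left(-75 - 1559\right)^{2} = \left(-1634\right)^{2} = 2669956$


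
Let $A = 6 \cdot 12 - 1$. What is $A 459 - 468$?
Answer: $32121$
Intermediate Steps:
$A = 71$ ($A = 72 - 1 = 71$)
$A 459 - 468 = 71 \cdot 459 - 468 = 32589 - 468 = 32121$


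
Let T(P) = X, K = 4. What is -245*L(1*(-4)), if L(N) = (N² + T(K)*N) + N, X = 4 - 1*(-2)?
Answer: 2940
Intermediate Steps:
X = 6 (X = 4 + 2 = 6)
T(P) = 6
L(N) = N² + 7*N (L(N) = (N² + 6*N) + N = N² + 7*N)
-245*L(1*(-4)) = -245*1*(-4)*(7 + 1*(-4)) = -(-980)*(7 - 4) = -(-980)*3 = -245*(-12) = 2940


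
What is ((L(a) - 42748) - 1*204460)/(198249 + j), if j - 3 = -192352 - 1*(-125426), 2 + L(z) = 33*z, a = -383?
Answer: -259849/131326 ≈ -1.9787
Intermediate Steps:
L(z) = -2 + 33*z
j = -66923 (j = 3 + (-192352 - 1*(-125426)) = 3 + (-192352 + 125426) = 3 - 66926 = -66923)
((L(a) - 42748) - 1*204460)/(198249 + j) = (((-2 + 33*(-383)) - 42748) - 1*204460)/(198249 - 66923) = (((-2 - 12639) - 42748) - 204460)/131326 = ((-12641 - 42748) - 204460)*(1/131326) = (-55389 - 204460)*(1/131326) = -259849*1/131326 = -259849/131326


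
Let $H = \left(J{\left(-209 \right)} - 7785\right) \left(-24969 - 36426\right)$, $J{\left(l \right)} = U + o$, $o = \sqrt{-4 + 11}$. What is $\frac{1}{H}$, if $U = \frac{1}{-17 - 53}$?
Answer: $\frac{7629314}{3646513761922179} + \frac{980 \sqrt{7}}{3646513761922179} \approx 2.0929 \cdot 10^{-9}$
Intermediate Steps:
$o = \sqrt{7} \approx 2.6458$
$U = - \frac{1}{70}$ ($U = \frac{1}{-70} = - \frac{1}{70} \approx -0.014286$)
$J{\left(l \right)} = - \frac{1}{70} + \sqrt{7}$
$H = \frac{6691453329}{14} - 61395 \sqrt{7}$ ($H = \left(\left(- \frac{1}{70} + \sqrt{7}\right) - 7785\right) \left(-24969 - 36426\right) = \left(- \frac{544951}{70} + \sqrt{7}\right) \left(-61395\right) = \frac{6691453329}{14} - 61395 \sqrt{7} \approx 4.778 \cdot 10^{8}$)
$\frac{1}{H} = \frac{1}{\frac{6691453329}{14} - 61395 \sqrt{7}}$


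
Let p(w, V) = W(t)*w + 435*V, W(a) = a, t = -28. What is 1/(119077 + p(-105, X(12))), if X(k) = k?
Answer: 1/127237 ≈ 7.8593e-6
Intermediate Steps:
p(w, V) = -28*w + 435*V
1/(119077 + p(-105, X(12))) = 1/(119077 + (-28*(-105) + 435*12)) = 1/(119077 + (2940 + 5220)) = 1/(119077 + 8160) = 1/127237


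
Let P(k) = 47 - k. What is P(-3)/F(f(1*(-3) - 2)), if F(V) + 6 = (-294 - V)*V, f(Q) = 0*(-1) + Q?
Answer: 50/1439 ≈ 0.034746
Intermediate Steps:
f(Q) = Q (f(Q) = 0 + Q = Q)
F(V) = -6 + V*(-294 - V) (F(V) = -6 + (-294 - V)*V = -6 + V*(-294 - V))
P(-3)/F(f(1*(-3) - 2)) = (47 - 1*(-3))/(-6 - (1*(-3) - 2)² - 294*(1*(-3) - 2)) = (47 + 3)/(-6 - (-3 - 2)² - 294*(-3 - 2)) = 50/(-6 - 1*(-5)² - 294*(-5)) = 50/(-6 - 1*25 + 1470) = 50/(-6 - 25 + 1470) = 50/1439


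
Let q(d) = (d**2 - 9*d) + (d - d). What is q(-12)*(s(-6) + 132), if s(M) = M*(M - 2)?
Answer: 45360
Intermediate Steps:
q(d) = d**2 - 9*d (q(d) = (d**2 - 9*d) + 0 = d**2 - 9*d)
s(M) = M*(-2 + M)
q(-12)*(s(-6) + 132) = (-12*(-9 - 12))*(-6*(-2 - 6) + 132) = (-12*(-21))*(-6*(-8) + 132) = 252*(48 + 132) = 252*180 = 45360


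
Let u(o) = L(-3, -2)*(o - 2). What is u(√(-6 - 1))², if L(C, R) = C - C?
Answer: 0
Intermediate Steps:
L(C, R) = 0
u(o) = 0 (u(o) = 0*(o - 2) = 0*(-2 + o) = 0)
u(√(-6 - 1))² = 0² = 0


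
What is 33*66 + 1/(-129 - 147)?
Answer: 601127/276 ≈ 2178.0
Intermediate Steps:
33*66 + 1/(-129 - 147) = 2178 + 1/(-276) = 2178 - 1/276 = 601127/276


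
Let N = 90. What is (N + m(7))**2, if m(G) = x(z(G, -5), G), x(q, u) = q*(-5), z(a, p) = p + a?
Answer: 6400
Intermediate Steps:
z(a, p) = a + p
x(q, u) = -5*q
m(G) = 25 - 5*G (m(G) = -5*(G - 5) = -5*(-5 + G) = 25 - 5*G)
(N + m(7))**2 = (90 + (25 - 5*7))**2 = (90 + (25 - 35))**2 = (90 - 10)**2 = 80**2 = 6400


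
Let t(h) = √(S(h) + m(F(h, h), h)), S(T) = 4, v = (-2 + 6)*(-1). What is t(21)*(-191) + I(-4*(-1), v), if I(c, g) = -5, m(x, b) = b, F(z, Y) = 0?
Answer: -960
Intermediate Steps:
v = -4 (v = 4*(-1) = -4)
t(h) = √(4 + h)
t(21)*(-191) + I(-4*(-1), v) = √(4 + 21)*(-191) - 5 = √25*(-191) - 5 = 5*(-191) - 5 = -955 - 5 = -960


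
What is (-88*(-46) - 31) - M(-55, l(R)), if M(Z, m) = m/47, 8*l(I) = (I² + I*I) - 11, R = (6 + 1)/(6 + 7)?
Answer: 255258009/63544 ≈ 4017.0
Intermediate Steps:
R = 7/13 ≈ 0.53846
l(I) = -11/8 + I²/4 (l(I) = ((I² + I*I) - 11)/8 = ((I² + I²) - 11)/8 = (2*I² - 11)/8 = (-11 + 2*I²)/8 = -11/8 + I²/4)
M(Z, m) = m/47 (M(Z, m) = m*(1/47) = m/47)
(-88*(-46) - 31) - M(-55, l(R)) = (-88*(-46) - 31) - (-11/8 + (7/13)²/4)/47 = (4048 - 31) - (-11/8 + (¼)*(49/169))/47 = 4017 - (-11/8 + 49/676)/47 = 4017 - (-1761)/(47*1352) = 4017 - 1*(-1761/63544) = 4017 + 1761/63544 = 255258009/63544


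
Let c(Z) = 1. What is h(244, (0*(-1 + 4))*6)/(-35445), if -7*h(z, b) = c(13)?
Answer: 1/248115 ≈ 4.0304e-6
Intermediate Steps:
h(z, b) = -⅐ (h(z, b) = -⅐*1 = -⅐)
h(244, (0*(-1 + 4))*6)/(-35445) = -⅐/(-35445) = -⅐*(-1/35445) = 1/248115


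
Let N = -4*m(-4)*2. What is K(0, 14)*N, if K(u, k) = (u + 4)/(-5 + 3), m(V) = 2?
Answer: 32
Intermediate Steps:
K(u, k) = -2 - u/2 (K(u, k) = (4 + u)/(-2) = (4 + u)*(-½) = -2 - u/2)
N = -16 (N = -4*2*2 = -8*2 = -16)
K(0, 14)*N = (-2 - ½*0)*(-16) = (-2 + 0)*(-16) = -2*(-16) = 32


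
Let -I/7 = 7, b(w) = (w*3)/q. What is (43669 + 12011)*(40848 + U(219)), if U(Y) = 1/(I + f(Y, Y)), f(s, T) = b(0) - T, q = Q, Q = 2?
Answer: 152385900960/67 ≈ 2.2744e+9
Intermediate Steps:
q = 2
b(w) = 3*w/2 (b(w) = (w*3)/2 = (3*w)*(½) = 3*w/2)
I = -49 (I = -7*7 = -49)
f(s, T) = -T (f(s, T) = (3/2)*0 - T = 0 - T = -T)
U(Y) = 1/(-49 - Y)
(43669 + 12011)*(40848 + U(219)) = (43669 + 12011)*(40848 - 1/(49 + 219)) = 55680*(40848 - 1/268) = 55680*(10947263/268) = 152385900960/67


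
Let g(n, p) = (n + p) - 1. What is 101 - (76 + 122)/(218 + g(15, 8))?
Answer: 4007/40 ≈ 100.18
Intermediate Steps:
g(n, p) = -1 + n + p
101 - (76 + 122)/(218 + g(15, 8)) = 101 - (76 + 122)/(218 + (-1 + 15 + 8)) = 101 - 198/(218 + 22) = 101 - 198/240 = 101 - 1*33/40 = 101 - 33/40 = 4007/40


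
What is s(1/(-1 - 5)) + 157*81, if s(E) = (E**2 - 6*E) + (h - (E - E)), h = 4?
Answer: 457993/36 ≈ 12722.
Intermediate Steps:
s(E) = 4 + E**2 - 6*E (s(E) = (E**2 - 6*E) + (4 - (E - E)) = (E**2 - 6*E) + (4 - 1*0) = (E**2 - 6*E) + (4 + 0) = (E**2 - 6*E) + 4 = 4 + E**2 - 6*E)
s(1/(-1 - 5)) + 157*81 = (4 + (1/(-1 - 5))**2 - 6/(-1 - 5)) + 157*81 = (4 + (1/(-6))**2 - 6/(-6)) + 12717 = (4 + (-1/6)**2 - 6*(-1/6)) + 12717 = (4 + 1/36 + 1) + 12717 = 181/36 + 12717 = 457993/36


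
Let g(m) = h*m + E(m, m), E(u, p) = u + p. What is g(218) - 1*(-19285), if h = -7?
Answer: 18195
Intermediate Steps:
E(u, p) = p + u
g(m) = -5*m (g(m) = -7*m + (m + m) = -7*m + 2*m = -5*m)
g(218) - 1*(-19285) = -5*218 - 1*(-19285) = -1090 + 19285 = 18195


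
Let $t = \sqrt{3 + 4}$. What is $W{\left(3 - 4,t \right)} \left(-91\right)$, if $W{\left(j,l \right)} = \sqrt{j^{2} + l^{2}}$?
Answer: $- 182 \sqrt{2} \approx -257.39$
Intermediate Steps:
$t = \sqrt{7} \approx 2.6458$
$W{\left(3 - 4,t \right)} \left(-91\right) = \sqrt{\left(3 - 4\right)^{2} + \left(\sqrt{7}\right)^{2}} \left(-91\right) = \sqrt{\left(-1\right)^{2} + 7} \left(-91\right) = \sqrt{1 + 7} \left(-91\right) = \sqrt{8} \left(-91\right) = 2 \sqrt{2} \left(-91\right) = - 182 \sqrt{2}$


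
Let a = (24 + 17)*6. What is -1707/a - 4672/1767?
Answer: -1388527/144894 ≈ -9.5831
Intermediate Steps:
a = 246 (a = 41*6 = 246)
-1707/a - 4672/1767 = -1707/246 - 4672/1767 = -1707*1/246 - 4672*1/1767 = -569/82 - 4672/1767 = -1388527/144894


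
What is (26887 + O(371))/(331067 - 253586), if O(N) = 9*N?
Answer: 30226/77481 ≈ 0.39011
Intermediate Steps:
(26887 + O(371))/(331067 - 253586) = (26887 + 9*371)/(331067 - 253586) = (26887 + 3339)/77481 = 30226*(1/77481) = 30226/77481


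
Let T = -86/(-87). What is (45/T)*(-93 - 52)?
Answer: -567675/86 ≈ -6600.9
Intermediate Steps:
T = 86/87 (T = -86*(-1/87) = 86/87 ≈ 0.98851)
(45/T)*(-93 - 52) = (45/(86/87))*(-93 - 52) = (45*(87/86))*(-145) = (3915/86)*(-145) = -567675/86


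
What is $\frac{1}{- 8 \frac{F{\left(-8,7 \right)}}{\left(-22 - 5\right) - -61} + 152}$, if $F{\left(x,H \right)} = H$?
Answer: $\frac{17}{2556} \approx 0.006651$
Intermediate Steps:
$\frac{1}{- 8 \frac{F{\left(-8,7 \right)}}{\left(-22 - 5\right) - -61} + 152} = \frac{1}{- 8 \frac{7}{\left(-22 - 5\right) - -61} + 152} = \frac{1}{- 8 \frac{7}{\left(-22 - 5\right) + 61} + 152} = \frac{1}{- 8 \frac{7}{-27 + 61} + 152} = \frac{1}{- 8 \cdot \frac{7}{34} + 152} = \frac{1}{- 8 \cdot 7 \cdot \frac{1}{34} + 152} = \frac{1}{\left(-8\right) \frac{7}{34} + 152} = \frac{1}{- \frac{28}{17} + 152} = \frac{1}{\frac{2556}{17}} = \frac{17}{2556}$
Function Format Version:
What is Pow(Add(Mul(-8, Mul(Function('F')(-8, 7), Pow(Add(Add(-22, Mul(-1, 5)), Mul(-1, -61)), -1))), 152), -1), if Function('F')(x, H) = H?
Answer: Rational(17, 2556) ≈ 0.0066510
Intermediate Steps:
Pow(Add(Mul(-8, Mul(Function('F')(-8, 7), Pow(Add(Add(-22, Mul(-1, 5)), Mul(-1, -61)), -1))), 152), -1) = Pow(Add(Mul(-8, Mul(7, Pow(Add(Add(-22, Mul(-1, 5)), Mul(-1, -61)), -1))), 152), -1) = Pow(Add(Mul(-8, Mul(7, Pow(Add(Add(-22, -5), 61), -1))), 152), -1) = Pow(Add(Mul(-8, Mul(7, Pow(Add(-27, 61), -1))), 152), -1) = Pow(Add(Mul(-8, Mul(7, Pow(34, -1))), 152), -1) = Pow(Add(Mul(-8, Mul(7, Rational(1, 34))), 152), -1) = Pow(Add(Mul(-8, Rational(7, 34)), 152), -1) = Pow(Add(Rational(-28, 17), 152), -1) = Pow(Rational(2556, 17), -1) = Rational(17, 2556)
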